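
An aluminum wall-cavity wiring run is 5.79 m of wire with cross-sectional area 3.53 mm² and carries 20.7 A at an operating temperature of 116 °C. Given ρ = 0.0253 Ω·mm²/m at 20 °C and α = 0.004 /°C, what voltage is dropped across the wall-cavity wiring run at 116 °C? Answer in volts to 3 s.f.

ρ = 0.0253 Ω·mm²/m = 2.53×10^-8 Ω·m
A = 3.53 mm² = 3.530e-06 m²
R₍20₎ = ρL/A = (2.53×10^-8)(5.79)/(3.530e-06) = 0.0415 Ω
R₍116₎ = R₍20₎(1 + αΔT) = 0.0415 × (1 + 0.004×96) = 0.05743 Ω
V = IR = 20.7 × 0.05743 = 1.19 V

1.19 V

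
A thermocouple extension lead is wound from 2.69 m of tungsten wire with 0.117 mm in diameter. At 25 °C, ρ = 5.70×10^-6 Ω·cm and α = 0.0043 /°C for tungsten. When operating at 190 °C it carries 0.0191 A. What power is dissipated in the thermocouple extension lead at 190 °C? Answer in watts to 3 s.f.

0.00889 W

ρ = 5.70×10^-6 Ω·cm = 5.70×10^-8 Ω·m
A = π(d/2)² = π(5.8500e-05 m)² = 1.075e-08 m²
R₍25₎ = ρL/A = (5.70×10^-8)(2.69)/(1.075e-08) = 14.26 Ω
R₍190₎ = R₍25₎(1 + αΔT) = 14.26 × (1 + 0.0043×165) = 24.38 Ω
P = I²R = (0.0191)² × 24.38 = 0.00889 W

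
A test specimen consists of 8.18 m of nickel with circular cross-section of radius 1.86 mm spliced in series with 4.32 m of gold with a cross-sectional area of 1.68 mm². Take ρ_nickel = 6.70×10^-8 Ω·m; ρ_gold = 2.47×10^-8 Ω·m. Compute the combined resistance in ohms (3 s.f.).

Segment 1: A = πr² = π(1.8600e-03 m)² = 1.087e-05 m²
R₁ = ρL/A = (6.70×10^-8)(8.18)/(1.087e-05) = 0.05043 Ω
Segment 2: A = 1.68 mm² = 1.680e-06 m²
R₂ = (2.47×10^-8)(4.32)/(1.680e-06) = 0.06351 Ω
R = R₁ + R₂ = 0.114 Ω

0.114 Ω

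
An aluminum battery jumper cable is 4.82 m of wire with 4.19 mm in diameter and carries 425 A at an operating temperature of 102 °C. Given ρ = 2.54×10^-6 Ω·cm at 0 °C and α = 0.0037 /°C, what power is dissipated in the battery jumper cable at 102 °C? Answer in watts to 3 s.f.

ρ = 2.54×10^-6 Ω·cm = 2.54×10^-8 Ω·m
A = π(d/2)² = π(2.0950e-03 m)² = 1.379e-05 m²
R₍0₎ = ρL/A = (2.54×10^-8)(4.82)/(1.379e-05) = 0.008879 Ω
R₍102₎ = R₍0₎(1 + αΔT) = 0.008879 × (1 + 0.0037×102) = 0.01223 Ω
P = I²R = (425)² × 0.01223 = 2210 W

2210 W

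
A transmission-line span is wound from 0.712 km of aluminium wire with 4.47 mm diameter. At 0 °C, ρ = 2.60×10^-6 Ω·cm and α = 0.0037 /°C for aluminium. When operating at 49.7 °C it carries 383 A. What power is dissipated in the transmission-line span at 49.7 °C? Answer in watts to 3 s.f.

ρ = 2.60×10^-6 Ω·cm = 2.60×10^-8 Ω·m
A = π(d/2)² = π(2.2350e-03 m)² = 1.569e-05 m²
R₍0₎ = ρL/A = (2.60×10^-8)(712)/(1.569e-05) = 1.18 Ω
R₍49.7₎ = R₍0₎(1 + αΔT) = 1.18 × (1 + 0.0037×49.7) = 1.397 Ω
P = I²R = (383)² × 1.397 = 2.05×10^5 W

2.05×10^5 W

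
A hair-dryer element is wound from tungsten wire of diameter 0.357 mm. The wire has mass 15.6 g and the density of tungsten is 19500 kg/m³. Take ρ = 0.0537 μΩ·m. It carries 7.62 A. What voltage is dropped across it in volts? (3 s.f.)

ρ = 0.0537 μΩ·m = 5.37×10^-8 Ω·m
A = π(d/2)² = π(1.7850e-04 m)² = 1.0010e-07 m²
L = m/(density·A) = 0.0156/(19500×1.0010e-07) = 7.992 m
R = ρL/A = (5.37×10^-8)(7.992)/(1.0010e-07) = 4.288 Ω
V = IR = 7.62 × 4.288 = 32.7 V

32.7 V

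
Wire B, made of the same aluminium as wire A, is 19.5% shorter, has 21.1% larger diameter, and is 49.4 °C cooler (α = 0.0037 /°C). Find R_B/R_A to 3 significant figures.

0.449

R ∝ ρL/d² with ρ ∝ (1+αΔT), so R_B/R_A = (1 − 19.5/100) × (1 + 21.1/100)⁻² × (1 − 0.0037×49.4)
= 0.805 × 0.6819 × 0.8172 = 0.449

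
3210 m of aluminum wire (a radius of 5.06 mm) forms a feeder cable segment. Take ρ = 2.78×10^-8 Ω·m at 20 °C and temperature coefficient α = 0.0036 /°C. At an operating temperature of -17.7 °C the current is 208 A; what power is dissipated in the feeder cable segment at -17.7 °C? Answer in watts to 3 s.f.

41500 W

A = πr² = π(5.0600e-03 m)² = 8.044e-05 m²
R₍20₎ = ρL/A = (2.78×10^-8)(3210)/(8.044e-05) = 1.109 Ω
R₍-17.7₎ = R₍20₎(1 + αΔT) = 1.109 × (1 + 0.0036×-37.7) = 0.9589 Ω
P = I²R = (208)² × 0.9589 = 41500 W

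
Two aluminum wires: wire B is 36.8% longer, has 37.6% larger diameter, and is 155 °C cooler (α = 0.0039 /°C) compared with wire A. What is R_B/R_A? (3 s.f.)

R ∝ ρL/d² with ρ ∝ (1+αΔT), so R_B/R_A = (1 + 36.8/100) × (1 + 37.6/100)⁻² × (1 − 0.0039×155)
= 1.368 × 0.5282 × 0.3955 = 0.286

0.286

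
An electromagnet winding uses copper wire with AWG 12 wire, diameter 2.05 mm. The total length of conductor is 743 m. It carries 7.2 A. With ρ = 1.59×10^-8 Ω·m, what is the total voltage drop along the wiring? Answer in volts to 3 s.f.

25.8 V

A = π(2.05/2 mm)² = π(1.0250e-03 m)² = 3.301e-06 m²
R = ρL/A = (1.59×10^-8)(743)/(3.301e-06) = 3.579 Ω
V = IR = 7.2 × 3.579 = 25.8 V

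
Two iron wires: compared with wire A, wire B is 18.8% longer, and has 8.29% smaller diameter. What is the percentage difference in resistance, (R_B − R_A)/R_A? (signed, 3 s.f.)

R ∝ L/d², so R_B/R_A = (1 + 18.8/100) × (1 − 8.29/100)⁻²
= 1.188 × 1.189 = 1.413
(R_B − R_A)/R_A = 1.413 − 1 = 41.2%

41.2%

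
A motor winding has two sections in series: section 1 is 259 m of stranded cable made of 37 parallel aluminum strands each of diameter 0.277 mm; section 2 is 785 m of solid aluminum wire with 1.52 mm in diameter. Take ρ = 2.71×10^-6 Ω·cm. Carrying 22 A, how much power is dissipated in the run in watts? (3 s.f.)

ρ = 2.71×10^-6 Ω·cm = 2.71×10^-8 Ω·m
Section 1: A_strand = π(1.3850e-04)² = 6.026e-08 m²; R₁ = ρL/(N·A_s) = (2.71×10^-8)(259)/(37×6.026e-08) = 3.148 Ω
Section 2: A = π(d/2)² = π(7.6000e-04 m)² = 1.815e-06 m²
R₂ = (2.71×10^-8)(785)/(1.815e-06) = 11.72 Ω
R = R₁ + R₂ = 14.87 Ω
P = I²R = (22)² × 14.87 = 7200 W

7200 W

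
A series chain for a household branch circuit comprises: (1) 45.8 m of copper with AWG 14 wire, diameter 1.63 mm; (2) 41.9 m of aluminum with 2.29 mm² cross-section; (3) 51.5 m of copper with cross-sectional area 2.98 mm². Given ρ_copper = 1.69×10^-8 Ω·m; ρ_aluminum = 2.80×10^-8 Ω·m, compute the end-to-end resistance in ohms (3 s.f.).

1.18 Ω

Seg 1: A = π(1.63/2 mm)² = π(8.1500e-04 m)² = 2.087e-06 m²
R_1 = (1.69×10^-8)(45.8)/(2.087e-06) = 0.3709 Ω
Seg 2: A = 2.29 mm² = 2.290e-06 m²
R_2 = (2.80×10^-8)(41.9)/(2.290e-06) = 0.5123 Ω
Seg 3: A = 2.98 mm² = 2.980e-06 m²
R_3 = (1.69×10^-8)(51.5)/(2.980e-06) = 0.2921 Ω
R_total = R_1 + R_2 + R_3 = 1.18 Ω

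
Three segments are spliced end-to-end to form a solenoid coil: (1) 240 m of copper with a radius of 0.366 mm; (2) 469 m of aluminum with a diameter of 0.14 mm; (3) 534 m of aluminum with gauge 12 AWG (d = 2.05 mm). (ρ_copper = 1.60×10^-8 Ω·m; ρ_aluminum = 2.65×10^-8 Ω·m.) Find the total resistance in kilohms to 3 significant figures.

Seg 1: A = πr² = π(3.6600e-04 m)² = 4.208e-07 m²
R_1 = (1.60×10^-8)(240)/(4.208e-07) = 9.125 Ω
Seg 2: A = π(d/2)² = π(7.0000e-05 m)² = 1.539e-08 m²
R_2 = (2.65×10^-8)(469)/(1.539e-08) = 807.4 Ω
Seg 3: A = π(2.05/2 mm)² = π(1.0250e-03 m)² = 3.301e-06 m²
R_3 = (2.65×10^-8)(534)/(3.301e-06) = 4.287 Ω
R_total = R_1 + R_2 + R_3 = 0.821 kΩ

0.821 kΩ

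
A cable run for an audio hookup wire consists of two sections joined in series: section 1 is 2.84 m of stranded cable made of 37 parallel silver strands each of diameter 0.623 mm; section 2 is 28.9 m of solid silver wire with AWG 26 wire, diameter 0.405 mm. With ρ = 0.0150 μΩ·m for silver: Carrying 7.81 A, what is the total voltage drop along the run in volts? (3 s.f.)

26.3 V

ρ = 0.0150 μΩ·m = 1.50×10^-8 Ω·m
Section 1: A_strand = π(3.1150e-04)² = 3.048e-07 m²; R₁ = ρL/(N·A_s) = (1.50×10^-8)(2.84)/(37×3.048e-07) = 0.003777 Ω
Section 2: A = π(0.405/2 mm)² = π(2.0250e-04 m)² = 1.288e-07 m²
R₂ = (1.50×10^-8)(28.9)/(1.288e-07) = 3.365 Ω
R = R₁ + R₂ = 3.369 Ω
V = IR = 7.81 × 3.369 = 26.3 V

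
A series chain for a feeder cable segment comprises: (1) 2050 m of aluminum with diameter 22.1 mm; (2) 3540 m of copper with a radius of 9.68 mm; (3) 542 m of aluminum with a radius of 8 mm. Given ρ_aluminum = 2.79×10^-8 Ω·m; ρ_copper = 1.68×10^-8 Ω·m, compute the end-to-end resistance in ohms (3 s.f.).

Seg 1: A = π(d/2)² = π(1.1050e-02 m)² = 3.836e-04 m²
R_1 = (2.79×10^-8)(2050)/(3.836e-04) = 0.1491 Ω
Seg 2: A = πr² = π(9.6800e-03 m)² = 2.944e-04 m²
R_2 = (1.68×10^-8)(3540)/(2.944e-04) = 0.202 Ω
Seg 3: A = πr² = π(8.0000e-03 m)² = 2.011e-04 m²
R_3 = (2.79×10^-8)(542)/(2.011e-04) = 0.07521 Ω
R_total = R_1 + R_2 + R_3 = 0.426 Ω

0.426 Ω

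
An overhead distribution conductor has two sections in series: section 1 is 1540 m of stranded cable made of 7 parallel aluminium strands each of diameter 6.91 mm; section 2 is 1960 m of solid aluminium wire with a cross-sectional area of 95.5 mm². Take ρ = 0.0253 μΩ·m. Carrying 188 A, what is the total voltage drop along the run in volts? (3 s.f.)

ρ = 0.0253 μΩ·m = 2.53×10^-8 Ω·m
Section 1: A_strand = π(3.4550e-03)² = 3.750e-05 m²; R₁ = ρL/(N·A_s) = (2.53×10^-8)(1540)/(7×3.750e-05) = 0.1484 Ω
Section 2: A = 95.5 mm² = 9.550e-05 m²
R₂ = (2.53×10^-8)(1960)/(9.550e-05) = 0.5192 Ω
R = R₁ + R₂ = 0.6677 Ω
V = IR = 188 × 0.6677 = 126 V

126 V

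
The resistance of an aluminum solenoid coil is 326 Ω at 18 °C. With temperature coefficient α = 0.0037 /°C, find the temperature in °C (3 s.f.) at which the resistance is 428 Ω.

103 °C

R = R₀(1 + α(T − T₀)) ⇒ T = T₀ + (R/R₀ − 1)/α
T = 18 + (428/326 − 1)/0.0037 = 18 + (0.3129)/0.0037 = 103 °C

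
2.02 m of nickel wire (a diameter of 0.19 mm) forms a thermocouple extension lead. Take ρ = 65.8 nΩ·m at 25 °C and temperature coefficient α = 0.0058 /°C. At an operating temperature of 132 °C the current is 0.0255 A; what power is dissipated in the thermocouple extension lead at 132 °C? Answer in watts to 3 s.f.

0.00494 W

ρ = 65.8 nΩ·m = 6.58×10^-8 Ω·m
A = π(d/2)² = π(9.5000e-05 m)² = 2.835e-08 m²
R₍25₎ = ρL/A = (6.58×10^-8)(2.02)/(2.835e-08) = 4.688 Ω
R₍132₎ = R₍25₎(1 + αΔT) = 4.688 × (1 + 0.0058×107) = 7.597 Ω
P = I²R = (0.0255)² × 7.597 = 0.00494 W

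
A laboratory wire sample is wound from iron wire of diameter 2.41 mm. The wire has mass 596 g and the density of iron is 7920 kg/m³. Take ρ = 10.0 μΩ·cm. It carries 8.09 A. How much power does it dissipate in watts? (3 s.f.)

23.7 W

ρ = 10.0 μΩ·cm = 1.00×10^-7 Ω·m
A = π(d/2)² = π(1.2050e-03 m)² = 4.5617e-06 m²
L = m/(density·A) = 0.596/(7920×4.5617e-06) = 16.5 m
R = ρL/A = (1.00×10^-7)(16.5)/(4.5617e-06) = 0.3616 Ω
P = I²R = (8.09)² × 0.3616 = 23.7 W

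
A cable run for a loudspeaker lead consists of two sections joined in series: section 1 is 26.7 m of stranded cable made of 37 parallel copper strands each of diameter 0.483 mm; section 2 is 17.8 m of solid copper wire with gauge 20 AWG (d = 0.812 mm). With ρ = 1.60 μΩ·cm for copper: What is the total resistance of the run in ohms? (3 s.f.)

0.613 Ω

ρ = 1.60 μΩ·cm = 1.60×10^-8 Ω·m
Section 1: A_strand = π(2.4150e-04)² = 1.832e-07 m²; R₁ = ρL/(N·A_s) = (1.60×10^-8)(26.7)/(37×1.832e-07) = 0.06302 Ω
Section 2: A = π(0.812/2 mm)² = π(4.0600e-04 m)² = 5.178e-07 m²
R₂ = (1.60×10^-8)(17.8)/(5.178e-07) = 0.55 Ω
R = R₁ + R₂ = 0.613 Ω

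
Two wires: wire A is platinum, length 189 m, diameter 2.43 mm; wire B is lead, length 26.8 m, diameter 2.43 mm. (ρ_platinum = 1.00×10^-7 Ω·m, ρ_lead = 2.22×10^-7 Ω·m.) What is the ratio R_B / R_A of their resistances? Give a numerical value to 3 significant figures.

0.315

R ∝ ρL/d², so R_B/R_A = (ρ_B/ρ_A) × (L_B/L_A)
= (2.22×10^-7/1.00×10^-7) × (26.8/189) = 0.315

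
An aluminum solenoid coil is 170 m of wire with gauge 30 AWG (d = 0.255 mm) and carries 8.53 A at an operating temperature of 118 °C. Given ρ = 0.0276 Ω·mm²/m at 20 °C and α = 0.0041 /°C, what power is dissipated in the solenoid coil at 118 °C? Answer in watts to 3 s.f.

ρ = 0.0276 Ω·mm²/m = 2.76×10^-8 Ω·m
A = π(0.255/2 mm)² = π(1.2750e-04 m)² = 5.107e-08 m²
R₍20₎ = ρL/A = (2.76×10^-8)(170)/(5.107e-08) = 91.87 Ω
R₍118₎ = R₍20₎(1 + αΔT) = 91.87 × (1 + 0.0041×98) = 128.8 Ω
P = I²R = (8.53)² × 128.8 = 9370 W

9370 W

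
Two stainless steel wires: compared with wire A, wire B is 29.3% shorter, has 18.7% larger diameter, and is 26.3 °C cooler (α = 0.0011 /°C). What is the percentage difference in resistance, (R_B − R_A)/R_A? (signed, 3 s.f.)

-51.3%

R ∝ ρL/d² with ρ ∝ (1+αΔT), so R_B/R_A = (1 − 29.3/100) × (1 + 18.7/100)⁻² × (1 − 0.0011×26.3)
= 0.707 × 0.7097 × 0.9711 = 0.4873
(R_B − R_A)/R_A = 0.4873 − 1 = -51.3%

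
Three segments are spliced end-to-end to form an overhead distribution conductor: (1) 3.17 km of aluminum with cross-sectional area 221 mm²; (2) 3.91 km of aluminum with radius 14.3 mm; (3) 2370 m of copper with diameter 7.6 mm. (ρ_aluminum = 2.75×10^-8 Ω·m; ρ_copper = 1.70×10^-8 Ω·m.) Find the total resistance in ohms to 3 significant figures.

1.45 Ω

Seg 1: A = 221 mm² = 2.210e-04 m²
R_1 = (2.75×10^-8)(3170)/(2.210e-04) = 0.3945 Ω
Seg 2: A = πr² = π(1.4300e-02 m)² = 6.424e-04 m²
R_2 = (2.75×10^-8)(3910)/(6.424e-04) = 0.1674 Ω
Seg 3: A = π(d/2)² = π(3.8000e-03 m)² = 4.536e-05 m²
R_3 = (1.70×10^-8)(2370)/(4.536e-05) = 0.8881 Ω
R_total = R_1 + R_2 + R_3 = 1.45 Ω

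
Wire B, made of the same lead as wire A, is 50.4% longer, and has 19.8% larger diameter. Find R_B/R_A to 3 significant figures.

R ∝ L/d², so R_B/R_A = (1 + 50.4/100) × (1 + 19.8/100)⁻²
= 1.504 × 0.6968 = 1.05

1.05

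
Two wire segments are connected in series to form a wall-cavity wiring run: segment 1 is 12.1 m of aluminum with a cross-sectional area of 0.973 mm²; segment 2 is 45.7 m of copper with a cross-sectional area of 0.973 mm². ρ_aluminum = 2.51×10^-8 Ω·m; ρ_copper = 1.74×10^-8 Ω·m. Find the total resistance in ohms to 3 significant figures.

1.13 Ω

Segment 1: A = 0.973 mm² = 9.730e-07 m²
R₁ = ρL/A = (2.51×10^-8)(12.1)/(9.730e-07) = 0.3121 Ω
R₂ = (1.74×10^-8)(45.7)/(9.730e-07) = 0.8172 Ω
R = R₁ + R₂ = 1.13 Ω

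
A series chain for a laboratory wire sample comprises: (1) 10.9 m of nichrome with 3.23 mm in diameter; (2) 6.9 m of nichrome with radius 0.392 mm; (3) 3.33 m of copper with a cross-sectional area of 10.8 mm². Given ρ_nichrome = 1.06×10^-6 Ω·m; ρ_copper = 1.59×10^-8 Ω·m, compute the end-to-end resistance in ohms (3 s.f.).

Seg 1: A = π(d/2)² = π(1.6150e-03 m)² = 8.194e-06 m²
R_1 = (1.06×10^-6)(10.9)/(8.194e-06) = 1.41 Ω
Seg 2: A = πr² = π(3.9200e-04 m)² = 4.827e-07 m²
R_2 = (1.06×10^-6)(6.9)/(4.827e-07) = 15.15 Ω
Seg 3: A = 10.8 mm² = 1.080e-05 m²
R_3 = (1.59×10^-8)(3.33)/(1.080e-05) = 0.004903 Ω
R_total = R_1 + R_2 + R_3 = 16.6 Ω

16.6 Ω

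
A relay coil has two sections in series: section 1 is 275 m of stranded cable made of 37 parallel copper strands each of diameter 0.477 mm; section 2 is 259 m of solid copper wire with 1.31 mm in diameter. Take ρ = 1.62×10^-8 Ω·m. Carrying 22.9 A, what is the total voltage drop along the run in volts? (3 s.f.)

86.7 V

Section 1: A_strand = π(2.3850e-04)² = 1.787e-07 m²; R₁ = ρL/(N·A_s) = (1.62×10^-8)(275)/(37×1.787e-07) = 0.6738 Ω
Section 2: A = π(d/2)² = π(6.5500e-04 m)² = 1.348e-06 m²
R₂ = (1.62×10^-8)(259)/(1.348e-06) = 3.113 Ω
R = R₁ + R₂ = 3.787 Ω
V = IR = 22.9 × 3.787 = 86.7 V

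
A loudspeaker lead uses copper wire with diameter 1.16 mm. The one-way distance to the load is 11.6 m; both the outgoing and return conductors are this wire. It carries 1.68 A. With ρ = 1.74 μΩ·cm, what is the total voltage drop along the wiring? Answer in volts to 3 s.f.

ρ = 1.74 μΩ·cm = 1.74×10^-8 Ω·m
A = π(d/2)² = π(5.8000e-04 m)² = 1.057e-06 m²
Total conductor length (both ways) L = 2 × 11.6 = 23.2 m
R = ρL/A = (1.74×10^-8)(23.2)/(1.057e-06) = 0.382 Ω
V = IR = 1.68 × 0.382 = 0.642 V

0.642 V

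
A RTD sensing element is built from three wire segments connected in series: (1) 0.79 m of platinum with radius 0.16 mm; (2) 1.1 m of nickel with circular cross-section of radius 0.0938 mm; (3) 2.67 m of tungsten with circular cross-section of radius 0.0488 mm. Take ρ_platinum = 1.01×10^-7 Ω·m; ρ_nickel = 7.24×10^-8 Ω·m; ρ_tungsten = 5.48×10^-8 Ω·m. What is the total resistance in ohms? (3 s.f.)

23.4 Ω

Seg 1: A = πr² = π(1.6000e-04 m)² = 8.042e-08 m²
R_1 = (1.01×10^-7)(0.79)/(8.042e-08) = 0.9921 Ω
Seg 2: A = πr² = π(9.3800e-05 m)² = 2.764e-08 m²
R_2 = (7.24×10^-8)(1.1)/(2.764e-08) = 2.881 Ω
Seg 3: A = πr² = π(4.8800e-05 m)² = 7.482e-09 m²
R_3 = (5.48×10^-8)(2.67)/(7.482e-09) = 19.56 Ω
R_total = R_1 + R_2 + R_3 = 23.4 Ω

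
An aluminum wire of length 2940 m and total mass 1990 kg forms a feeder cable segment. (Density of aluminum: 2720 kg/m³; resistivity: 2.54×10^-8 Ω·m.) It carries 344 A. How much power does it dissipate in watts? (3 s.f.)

35500 W

A = m/(density·L) = 1990/(2720×2940) = 2.4885e-04 m²
R = ρL/A = (2.54×10^-8)(2940)/(2.4885e-04) = 0.3001 Ω
P = I²R = (344)² × 0.3001 = 35500 W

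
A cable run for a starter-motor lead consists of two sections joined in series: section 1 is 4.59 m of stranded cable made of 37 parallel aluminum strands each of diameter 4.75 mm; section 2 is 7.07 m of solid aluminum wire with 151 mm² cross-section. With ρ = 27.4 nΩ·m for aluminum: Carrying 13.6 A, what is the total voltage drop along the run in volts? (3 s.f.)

0.0201 V

ρ = 27.4 nΩ·m = 2.74×10^-8 Ω·m
Section 1: A_strand = π(2.3750e-03)² = 1.772e-05 m²; R₁ = ρL/(N·A_s) = (2.74×10^-8)(4.59)/(37×1.772e-05) = 1.918×10^-4 Ω
Section 2: A = 151 mm² = 1.510e-04 m²
R₂ = (2.74×10^-8)(7.07)/(1.510e-04) = 0.001283 Ω
R = R₁ + R₂ = 0.001475 Ω
V = IR = 13.6 × 0.001475 = 0.0201 V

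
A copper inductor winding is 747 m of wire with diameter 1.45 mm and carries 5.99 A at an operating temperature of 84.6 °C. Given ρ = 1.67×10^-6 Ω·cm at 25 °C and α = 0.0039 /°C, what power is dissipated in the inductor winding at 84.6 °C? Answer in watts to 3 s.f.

334 W

ρ = 1.67×10^-6 Ω·cm = 1.67×10^-8 Ω·m
A = π(d/2)² = π(7.2500e-04 m)² = 1.651e-06 m²
R₍25₎ = ρL/A = (1.67×10^-8)(747)/(1.651e-06) = 7.555 Ω
R₍84.6₎ = R₍25₎(1 + αΔT) = 7.555 × (1 + 0.0039×59.6) = 9.311 Ω
P = I²R = (5.99)² × 9.311 = 334 W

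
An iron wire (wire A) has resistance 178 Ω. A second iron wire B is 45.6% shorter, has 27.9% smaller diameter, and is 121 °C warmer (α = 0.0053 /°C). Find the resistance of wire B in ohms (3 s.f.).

306 Ω

R ∝ ρL/d² with ρ ∝ (1+αΔT), so R_B/R_A = (1 − 45.6/100) × (1 − 27.9/100)⁻² × (1 + 0.0053×121)
= 0.544 × 1.924 × 1.641 = 1.718
R_B = 1.718 × 178 = 306 Ω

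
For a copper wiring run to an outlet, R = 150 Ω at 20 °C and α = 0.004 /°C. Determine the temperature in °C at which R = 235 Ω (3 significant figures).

162 °C

R = R₀(1 + α(T − T₀)) ⇒ T = T₀ + (R/R₀ − 1)/α
T = 20 + (235/150 − 1)/0.004 = 20 + (0.5667)/0.004 = 162 °C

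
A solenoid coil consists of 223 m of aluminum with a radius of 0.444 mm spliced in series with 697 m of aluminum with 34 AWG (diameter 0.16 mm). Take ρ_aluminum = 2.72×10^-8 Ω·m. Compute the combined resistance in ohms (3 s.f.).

Segment 1: A = πr² = π(4.4400e-04 m)² = 6.193e-07 m²
R₁ = ρL/A = (2.72×10^-8)(223)/(6.193e-07) = 9.794 Ω
Segment 2: A = π(0.16/2 mm)² = π(8.0000e-05 m)² = 2.011e-08 m²
R₂ = (2.72×10^-8)(697)/(2.011e-08) = 942.9 Ω
R = R₁ + R₂ = 953 Ω

953 Ω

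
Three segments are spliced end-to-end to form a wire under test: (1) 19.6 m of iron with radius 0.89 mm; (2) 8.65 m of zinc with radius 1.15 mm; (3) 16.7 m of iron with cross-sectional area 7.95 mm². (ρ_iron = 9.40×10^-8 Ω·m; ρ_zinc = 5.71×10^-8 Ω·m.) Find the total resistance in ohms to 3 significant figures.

Seg 1: A = πr² = π(8.9000e-04 m)² = 2.488e-06 m²
R_1 = (9.40×10^-8)(19.6)/(2.488e-06) = 0.7404 Ω
Seg 2: A = πr² = π(1.1500e-03 m)² = 4.155e-06 m²
R_2 = (5.71×10^-8)(8.65)/(4.155e-06) = 0.1189 Ω
Seg 3: A = 7.95 mm² = 7.950e-06 m²
R_3 = (9.40×10^-8)(16.7)/(7.950e-06) = 0.1975 Ω
R_total = R_1 + R_2 + R_3 = 1.06 Ω

1.06 Ω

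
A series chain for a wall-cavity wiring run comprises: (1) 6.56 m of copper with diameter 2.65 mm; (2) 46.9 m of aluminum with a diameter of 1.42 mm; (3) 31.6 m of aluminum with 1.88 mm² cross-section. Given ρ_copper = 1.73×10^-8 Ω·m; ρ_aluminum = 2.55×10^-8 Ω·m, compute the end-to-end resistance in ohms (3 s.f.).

1.20 Ω

Seg 1: A = π(d/2)² = π(1.3250e-03 m)² = 5.515e-06 m²
R_1 = (1.73×10^-8)(6.56)/(5.515e-06) = 0.02058 Ω
Seg 2: A = π(d/2)² = π(7.1000e-04 m)² = 1.584e-06 m²
R_2 = (2.55×10^-8)(46.9)/(1.584e-06) = 0.7552 Ω
Seg 3: A = 1.88 mm² = 1.880e-06 m²
R_3 = (2.55×10^-8)(31.6)/(1.880e-06) = 0.4286 Ω
R_total = R_1 + R_2 + R_3 = 1.20 Ω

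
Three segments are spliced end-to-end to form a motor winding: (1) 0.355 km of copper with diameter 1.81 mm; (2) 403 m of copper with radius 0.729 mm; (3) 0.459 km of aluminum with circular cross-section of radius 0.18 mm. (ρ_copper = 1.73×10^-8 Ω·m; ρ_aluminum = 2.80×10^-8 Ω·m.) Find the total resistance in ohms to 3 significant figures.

Seg 1: A = π(d/2)² = π(9.0500e-04 m)² = 2.573e-06 m²
R_1 = (1.73×10^-8)(355)/(2.573e-06) = 2.387 Ω
Seg 2: A = πr² = π(7.2900e-04 m)² = 1.670e-06 m²
R_2 = (1.73×10^-8)(403)/(1.670e-06) = 4.176 Ω
Seg 3: A = πr² = π(1.8000e-04 m)² = 1.018e-07 m²
R_3 = (2.80×10^-8)(459)/(1.018e-07) = 126.3 Ω
R_total = R_1 + R_2 + R_3 = 133 Ω

133 Ω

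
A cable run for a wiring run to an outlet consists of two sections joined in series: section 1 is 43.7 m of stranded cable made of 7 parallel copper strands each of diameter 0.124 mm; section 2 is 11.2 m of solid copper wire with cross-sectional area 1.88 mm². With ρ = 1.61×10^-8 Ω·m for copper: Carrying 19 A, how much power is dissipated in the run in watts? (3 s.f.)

Section 1: A_strand = π(6.2000e-05)² = 1.208e-08 m²; R₁ = ρL/(N·A_s) = (1.61×10^-8)(43.7)/(7×1.208e-08) = 8.323 Ω
Section 2: A = 1.88 mm² = 1.880e-06 m²
R₂ = (1.61×10^-8)(11.2)/(1.880e-06) = 0.09591 Ω
R = R₁ + R₂ = 8.419 Ω
P = I²R = (19)² × 8.419 = 3040 W

3040 W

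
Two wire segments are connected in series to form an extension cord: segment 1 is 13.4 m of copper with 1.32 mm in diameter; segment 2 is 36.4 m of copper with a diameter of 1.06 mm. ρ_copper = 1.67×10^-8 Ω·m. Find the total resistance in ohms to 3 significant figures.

Segment 1: A = π(d/2)² = π(6.6000e-04 m)² = 1.368e-06 m²
R₁ = ρL/A = (1.67×10^-8)(13.4)/(1.368e-06) = 0.1635 Ω
Segment 2: A = π(d/2)² = π(5.3000e-04 m)² = 8.825e-07 m²
R₂ = (1.67×10^-8)(36.4)/(8.825e-07) = 0.6888 Ω
R = R₁ + R₂ = 0.852 Ω

0.852 Ω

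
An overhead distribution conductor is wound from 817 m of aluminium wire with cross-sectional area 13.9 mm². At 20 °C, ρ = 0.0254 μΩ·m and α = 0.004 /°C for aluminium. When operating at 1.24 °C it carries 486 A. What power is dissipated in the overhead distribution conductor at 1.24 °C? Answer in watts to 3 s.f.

3.26×10^5 W

ρ = 0.0254 μΩ·m = 2.54×10^-8 Ω·m
A = 13.9 mm² = 1.390e-05 m²
R₍20₎ = ρL/A = (2.54×10^-8)(817)/(1.390e-05) = 1.493 Ω
R₍1.24₎ = R₍20₎(1 + αΔT) = 1.493 × (1 + 0.004×-18.8) = 1.381 Ω
P = I²R = (486)² × 1.381 = 3.26×10^5 W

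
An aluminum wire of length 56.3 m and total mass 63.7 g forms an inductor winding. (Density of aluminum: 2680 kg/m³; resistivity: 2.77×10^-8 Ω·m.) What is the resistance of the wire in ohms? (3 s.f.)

A = m/(density·L) = 0.0637/(2680×56.3) = 4.2218e-07 m²
R = ρL/A = (2.77×10^-8)(56.3)/(4.2218e-07) = 3.69 Ω

3.69 Ω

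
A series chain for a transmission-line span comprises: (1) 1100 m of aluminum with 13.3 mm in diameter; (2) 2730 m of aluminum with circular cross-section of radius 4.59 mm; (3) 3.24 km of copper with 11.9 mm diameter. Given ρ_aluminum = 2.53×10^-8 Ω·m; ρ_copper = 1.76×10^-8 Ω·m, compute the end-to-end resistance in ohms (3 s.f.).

Seg 1: A = π(d/2)² = π(6.6500e-03 m)² = 1.389e-04 m²
R_1 = (2.53×10^-8)(1100)/(1.389e-04) = 0.2003 Ω
Seg 2: A = πr² = π(4.5900e-03 m)² = 6.619e-05 m²
R_2 = (2.53×10^-8)(2730)/(6.619e-05) = 1.044 Ω
Seg 3: A = π(d/2)² = π(5.9500e-03 m)² = 1.112e-04 m²
R_3 = (1.76×10^-8)(3240)/(1.112e-04) = 0.5127 Ω
R_total = R_1 + R_2 + R_3 = 1.76 Ω

1.76 Ω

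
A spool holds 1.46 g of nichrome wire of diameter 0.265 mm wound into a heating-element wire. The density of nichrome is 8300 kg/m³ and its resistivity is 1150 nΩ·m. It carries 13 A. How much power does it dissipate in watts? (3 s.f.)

ρ = 1150 nΩ·m = 1.15×10^-6 Ω·m
A = π(d/2)² = π(1.3250e-04 m)² = 5.5155e-08 m²
L = m/(density·A) = 0.00146/(8300×5.5155e-08) = 3.189 m
R = ρL/A = (1.15×10^-6)(3.189)/(5.5155e-08) = 66.5 Ω
P = I²R = (13)² × 66.5 = 11200 W

11200 W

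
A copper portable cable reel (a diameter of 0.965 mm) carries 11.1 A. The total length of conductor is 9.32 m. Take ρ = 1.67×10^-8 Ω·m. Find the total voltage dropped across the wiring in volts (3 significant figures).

2.36 V

A = π(d/2)² = π(4.8250e-04 m)² = 7.314e-07 m²
R = ρL/A = (1.67×10^-8)(9.32)/(7.314e-07) = 0.2128 Ω
V = IR = 11.1 × 0.2128 = 2.36 V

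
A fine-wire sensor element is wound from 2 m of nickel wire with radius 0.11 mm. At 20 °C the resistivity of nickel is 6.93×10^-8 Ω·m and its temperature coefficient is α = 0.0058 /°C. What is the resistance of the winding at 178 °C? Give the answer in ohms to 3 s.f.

6.99 Ω

A = πr² = π(1.1000e-04 m)² = 3.801e-08 m²
R₍20°C₎ = ρL/A = (6.93×10^-8)(2)/(3.801e-08) = 3.646 Ω
R = R₀(1 + αΔT) = 3.646(1 + 0.0058×158) = 6.99 Ω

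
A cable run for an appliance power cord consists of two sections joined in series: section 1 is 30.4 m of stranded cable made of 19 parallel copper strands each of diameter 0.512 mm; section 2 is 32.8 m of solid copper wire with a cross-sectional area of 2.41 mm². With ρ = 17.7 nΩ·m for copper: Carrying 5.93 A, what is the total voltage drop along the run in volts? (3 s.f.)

ρ = 17.7 nΩ·m = 1.77×10^-8 Ω·m
Section 1: A_strand = π(2.5600e-04)² = 2.059e-07 m²; R₁ = ρL/(N·A_s) = (1.77×10^-8)(30.4)/(19×2.059e-07) = 0.1376 Ω
Section 2: A = 2.41 mm² = 2.410e-06 m²
R₂ = (1.77×10^-8)(32.8)/(2.410e-06) = 0.2409 Ω
R = R₁ + R₂ = 0.3784 Ω
V = IR = 5.93 × 0.3784 = 2.24 V

2.24 V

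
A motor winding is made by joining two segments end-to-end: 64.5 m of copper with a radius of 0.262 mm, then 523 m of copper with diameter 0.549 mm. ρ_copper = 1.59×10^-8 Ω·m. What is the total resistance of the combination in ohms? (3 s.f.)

39.9 Ω

Segment 1: A = πr² = π(2.6200e-04 m)² = 2.157e-07 m²
R₁ = ρL/A = (1.59×10^-8)(64.5)/(2.157e-07) = 4.756 Ω
Segment 2: A = π(d/2)² = π(2.7450e-04 m)² = 2.367e-07 m²
R₂ = (1.59×10^-8)(523)/(2.367e-07) = 35.13 Ω
R = R₁ + R₂ = 39.9 Ω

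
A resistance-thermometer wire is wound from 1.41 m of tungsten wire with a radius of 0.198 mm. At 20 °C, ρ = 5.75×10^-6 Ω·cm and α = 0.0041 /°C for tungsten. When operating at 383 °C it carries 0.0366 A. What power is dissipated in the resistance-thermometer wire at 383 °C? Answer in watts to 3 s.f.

0.00219 W

ρ = 5.75×10^-6 Ω·cm = 5.75×10^-8 Ω·m
A = πr² = π(1.9800e-04 m)² = 1.232e-07 m²
R₍20₎ = ρL/A = (5.75×10^-8)(1.41)/(1.232e-07) = 0.6583 Ω
R₍383₎ = R₍20₎(1 + αΔT) = 0.6583 × (1 + 0.0041×363) = 1.638 Ω
P = I²R = (0.0366)² × 1.638 = 0.00219 W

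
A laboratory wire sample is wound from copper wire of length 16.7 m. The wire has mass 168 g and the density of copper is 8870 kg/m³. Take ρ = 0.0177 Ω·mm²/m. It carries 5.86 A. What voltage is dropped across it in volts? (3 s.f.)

ρ = 0.0177 Ω·mm²/m = 1.77×10^-8 Ω·m
A = m/(density·L) = 0.168/(8870×16.7) = 1.1341e-06 m²
R = ρL/A = (1.77×10^-8)(16.7)/(1.1341e-06) = 0.2606 Ω
V = IR = 5.86 × 0.2606 = 1.53 V

1.53 V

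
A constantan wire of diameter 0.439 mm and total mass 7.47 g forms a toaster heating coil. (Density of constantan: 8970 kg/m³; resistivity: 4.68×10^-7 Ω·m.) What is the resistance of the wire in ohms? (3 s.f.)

A = π(d/2)² = π(2.1950e-04 m)² = 1.5136e-07 m²
L = m/(density·A) = 0.00747/(8970×1.5136e-07) = 5.502 m
R = ρL/A = (4.68×10^-7)(5.502)/(1.5136e-07) = 17.0 Ω

17.0 Ω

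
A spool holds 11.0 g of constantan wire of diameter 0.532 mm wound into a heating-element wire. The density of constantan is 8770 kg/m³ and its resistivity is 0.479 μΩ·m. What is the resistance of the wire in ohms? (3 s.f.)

ρ = 0.479 μΩ·m = 4.79×10^-7 Ω·m
A = π(d/2)² = π(2.6600e-04 m)² = 2.2229e-07 m²
L = m/(density·A) = 0.011/(8770×2.2229e-07) = 5.643 m
R = ρL/A = (4.79×10^-7)(5.643)/(2.2229e-07) = 12.2 Ω

12.2 Ω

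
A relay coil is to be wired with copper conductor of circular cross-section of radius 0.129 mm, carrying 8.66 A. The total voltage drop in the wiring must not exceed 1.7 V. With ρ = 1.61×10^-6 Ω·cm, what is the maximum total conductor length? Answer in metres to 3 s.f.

ρ = 1.61×10^-6 Ω·cm = 1.61×10^-8 Ω·m
A = πr² = π(1.2900e-04 m)² = 5.228e-08 m²
L_max = V_max·A/(1·ρI) = (1.7)(5.228e-08)/(1.61×10^-8×8.66) = 0.637 m

0.637 m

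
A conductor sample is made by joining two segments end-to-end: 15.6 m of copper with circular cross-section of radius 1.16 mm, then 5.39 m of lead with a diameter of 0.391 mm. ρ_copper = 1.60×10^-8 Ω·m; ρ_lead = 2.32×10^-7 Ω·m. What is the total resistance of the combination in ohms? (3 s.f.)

Segment 1: A = πr² = π(1.1600e-03 m)² = 4.227e-06 m²
R₁ = ρL/A = (1.60×10^-8)(15.6)/(4.227e-06) = 0.05904 Ω
Segment 2: A = π(d/2)² = π(1.9550e-04 m)² = 1.201e-07 m²
R₂ = (2.32×10^-7)(5.39)/(1.201e-07) = 10.41 Ω
R = R₁ + R₂ = 10.5 Ω

10.5 Ω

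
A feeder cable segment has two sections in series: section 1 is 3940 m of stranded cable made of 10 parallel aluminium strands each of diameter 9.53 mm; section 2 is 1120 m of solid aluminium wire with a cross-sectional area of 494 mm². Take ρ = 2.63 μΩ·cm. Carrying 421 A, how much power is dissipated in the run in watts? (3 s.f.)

ρ = 2.63 μΩ·cm = 2.63×10^-8 Ω·m
Section 1: A_strand = π(4.7650e-03)² = 7.133e-05 m²; R₁ = ρL/(N·A_s) = (2.63×10^-8)(3940)/(10×7.133e-05) = 0.1453 Ω
Section 2: A = 494 mm² = 4.940e-04 m²
R₂ = (2.63×10^-8)(1120)/(4.940e-04) = 0.05963 Ω
R = R₁ + R₂ = 0.2049 Ω
P = I²R = (421)² × 0.2049 = 36300 W

36300 W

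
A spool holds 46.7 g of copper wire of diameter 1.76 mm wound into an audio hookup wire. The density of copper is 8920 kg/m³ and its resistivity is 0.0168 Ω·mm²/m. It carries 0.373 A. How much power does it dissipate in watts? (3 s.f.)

ρ = 0.0168 Ω·mm²/m = 1.68×10^-8 Ω·m
A = π(d/2)² = π(8.8000e-04 m)² = 2.4328e-06 m²
L = m/(density·A) = 0.0467/(8920×2.4328e-06) = 2.152 m
R = ρL/A = (1.68×10^-8)(2.152)/(2.4328e-06) = 0.01486 Ω
P = I²R = (0.373)² × 0.01486 = 0.00207 W

0.00207 W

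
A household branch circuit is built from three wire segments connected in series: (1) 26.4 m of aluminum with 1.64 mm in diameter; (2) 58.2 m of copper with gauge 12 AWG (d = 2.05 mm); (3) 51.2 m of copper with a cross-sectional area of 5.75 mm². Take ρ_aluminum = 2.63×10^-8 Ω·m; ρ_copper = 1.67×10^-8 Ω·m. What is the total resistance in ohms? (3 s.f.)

0.772 Ω

Seg 1: A = π(d/2)² = π(8.2000e-04 m)² = 2.112e-06 m²
R_1 = (2.63×10^-8)(26.4)/(2.112e-06) = 0.3287 Ω
Seg 2: A = π(2.05/2 mm)² = π(1.0250e-03 m)² = 3.301e-06 m²
R_2 = (1.67×10^-8)(58.2)/(3.301e-06) = 0.2945 Ω
Seg 3: A = 5.75 mm² = 5.750e-06 m²
R_3 = (1.67×10^-8)(51.2)/(5.750e-06) = 0.1487 Ω
R_total = R_1 + R_2 + R_3 = 0.772 Ω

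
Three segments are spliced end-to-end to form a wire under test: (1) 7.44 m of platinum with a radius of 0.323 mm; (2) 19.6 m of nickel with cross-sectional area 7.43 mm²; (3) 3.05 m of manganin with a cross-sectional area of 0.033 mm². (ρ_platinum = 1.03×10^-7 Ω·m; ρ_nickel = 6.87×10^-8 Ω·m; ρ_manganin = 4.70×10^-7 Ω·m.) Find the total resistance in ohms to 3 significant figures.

46.0 Ω

Seg 1: A = πr² = π(3.2300e-04 m)² = 3.278e-07 m²
R_1 = (1.03×10^-7)(7.44)/(3.278e-07) = 2.338 Ω
Seg 2: A = 7.43 mm² = 7.430e-06 m²
R_2 = (6.87×10^-8)(19.6)/(7.430e-06) = 0.1812 Ω
Seg 3: A = 0.033 mm² = 3.300e-08 m²
R_3 = (4.70×10^-7)(3.05)/(3.300e-08) = 43.44 Ω
R_total = R_1 + R_2 + R_3 = 46.0 Ω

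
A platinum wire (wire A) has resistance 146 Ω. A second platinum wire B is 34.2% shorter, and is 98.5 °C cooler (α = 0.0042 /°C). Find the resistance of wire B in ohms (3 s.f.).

R ∝ ρL/d² with ρ ∝ (1+αΔT), so R_B/R_A = (1 − 34.2/100) × (1 − 0.0042×98.5)
= 0.658 × 0.5863 = 0.3858
R_B = 0.3858 × 146 = 56.3 Ω

56.3 Ω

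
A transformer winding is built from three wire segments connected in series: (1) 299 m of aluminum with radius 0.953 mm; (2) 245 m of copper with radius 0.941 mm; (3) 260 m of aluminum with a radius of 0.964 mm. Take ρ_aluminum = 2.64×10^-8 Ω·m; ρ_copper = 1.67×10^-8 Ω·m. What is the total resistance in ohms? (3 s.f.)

6.59 Ω

Seg 1: A = πr² = π(9.5300e-04 m)² = 2.853e-06 m²
R_1 = (2.64×10^-8)(299)/(2.853e-06) = 2.767 Ω
Seg 2: A = πr² = π(9.4100e-04 m)² = 2.782e-06 m²
R_2 = (1.67×10^-8)(245)/(2.782e-06) = 1.471 Ω
Seg 3: A = πr² = π(9.6400e-04 m)² = 2.919e-06 m²
R_3 = (2.64×10^-8)(260)/(2.919e-06) = 2.351 Ω
R_total = R_1 + R_2 + R_3 = 6.59 Ω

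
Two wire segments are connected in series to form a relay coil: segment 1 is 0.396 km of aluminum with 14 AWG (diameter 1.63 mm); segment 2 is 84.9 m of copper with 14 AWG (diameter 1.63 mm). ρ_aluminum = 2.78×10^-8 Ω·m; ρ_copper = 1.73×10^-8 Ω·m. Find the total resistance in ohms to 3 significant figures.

Segment 1: A = π(1.63/2 mm)² = π(8.1500e-04 m)² = 2.087e-06 m²
R₁ = ρL/A = (2.78×10^-8)(396)/(2.087e-06) = 5.276 Ω
R₂ = (1.73×10^-8)(84.9)/(2.087e-06) = 0.7039 Ω
R = R₁ + R₂ = 5.98 Ω

5.98 Ω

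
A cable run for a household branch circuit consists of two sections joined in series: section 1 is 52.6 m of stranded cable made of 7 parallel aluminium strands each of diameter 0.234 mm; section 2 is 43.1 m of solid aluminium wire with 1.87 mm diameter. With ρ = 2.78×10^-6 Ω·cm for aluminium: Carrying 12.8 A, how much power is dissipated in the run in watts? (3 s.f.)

ρ = 2.78×10^-6 Ω·cm = 2.78×10^-8 Ω·m
Section 1: A_strand = π(1.1700e-04)² = 4.301e-08 m²; R₁ = ρL/(N·A_s) = (2.78×10^-8)(52.6)/(7×4.301e-08) = 4.857 Ω
Section 2: A = π(d/2)² = π(9.3500e-04 m)² = 2.746e-06 m²
R₂ = (2.78×10^-8)(43.1)/(2.746e-06) = 0.4363 Ω
R = R₁ + R₂ = 5.294 Ω
P = I²R = (12.8)² × 5.294 = 867 W

867 W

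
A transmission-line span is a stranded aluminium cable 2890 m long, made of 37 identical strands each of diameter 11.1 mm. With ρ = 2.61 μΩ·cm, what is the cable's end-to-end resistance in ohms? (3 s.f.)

ρ = 2.61 μΩ·cm = 2.61×10^-8 Ω·m
A_strand = π(5.5500e-03 m)² = 9.677e-05 m²
R_strand = ρL/A = (2.61×10^-8)(2890)/(9.677e-05) = 0.7795 Ω
R_total = R_strand/N = 0.7795/37 = 0.0211 Ω

0.0211 Ω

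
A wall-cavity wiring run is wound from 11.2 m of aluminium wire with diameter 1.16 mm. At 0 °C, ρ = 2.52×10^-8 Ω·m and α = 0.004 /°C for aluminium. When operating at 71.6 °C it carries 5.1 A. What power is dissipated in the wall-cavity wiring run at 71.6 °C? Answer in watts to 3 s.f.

A = π(d/2)² = π(5.8000e-04 m)² = 1.057e-06 m²
R₍0₎ = ρL/A = (2.52×10^-8)(11.2)/(1.057e-06) = 0.2671 Ω
R₍71.6₎ = R₍0₎(1 + αΔT) = 0.2671 × (1 + 0.004×71.6) = 0.3435 Ω
P = I²R = (5.1)² × 0.3435 = 8.94 W

8.94 W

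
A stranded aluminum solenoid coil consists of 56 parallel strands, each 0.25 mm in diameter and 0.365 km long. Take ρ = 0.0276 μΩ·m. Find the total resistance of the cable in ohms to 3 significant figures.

ρ = 0.0276 μΩ·m = 2.76×10^-8 Ω·m
A_strand = π(1.2500e-04 m)² = 4.909e-08 m²
R_strand = ρL/A = (2.76×10^-8)(365)/(4.909e-08) = 205.2 Ω
R_total = R_strand/N = 205.2/56 = 3.66 Ω

3.66 Ω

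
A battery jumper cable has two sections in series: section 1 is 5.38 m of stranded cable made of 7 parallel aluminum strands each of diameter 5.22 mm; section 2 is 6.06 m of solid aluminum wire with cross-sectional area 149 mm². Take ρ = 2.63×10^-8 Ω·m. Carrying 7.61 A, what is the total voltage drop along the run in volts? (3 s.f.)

Section 1: A_strand = π(2.6100e-03)² = 2.140e-05 m²; R₁ = ρL/(N·A_s) = (2.63×10^-8)(5.38)/(7×2.140e-05) = 9.445×10^-4 Ω
Section 2: A = 149 mm² = 1.490e-04 m²
R₂ = (2.63×10^-8)(6.06)/(1.490e-04) = 0.00107 Ω
R = R₁ + R₂ = 0.002014 Ω
V = IR = 7.61 × 0.002014 = 0.0153 V

0.0153 V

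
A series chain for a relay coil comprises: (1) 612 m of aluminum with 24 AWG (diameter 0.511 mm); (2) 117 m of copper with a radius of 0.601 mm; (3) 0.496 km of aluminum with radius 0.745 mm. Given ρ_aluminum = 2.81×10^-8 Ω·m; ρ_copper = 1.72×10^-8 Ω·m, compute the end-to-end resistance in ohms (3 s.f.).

93.6 Ω

Seg 1: A = π(0.511/2 mm)² = π(2.5550e-04 m)² = 2.051e-07 m²
R_1 = (2.81×10^-8)(612)/(2.051e-07) = 83.85 Ω
Seg 2: A = πr² = π(6.0100e-04 m)² = 1.135e-06 m²
R_2 = (1.72×10^-8)(117)/(1.135e-06) = 1.773 Ω
Seg 3: A = πr² = π(7.4500e-04 m)² = 1.744e-06 m²
R_3 = (2.81×10^-8)(496)/(1.744e-06) = 7.993 Ω
R_total = R_1 + R_2 + R_3 = 93.6 Ω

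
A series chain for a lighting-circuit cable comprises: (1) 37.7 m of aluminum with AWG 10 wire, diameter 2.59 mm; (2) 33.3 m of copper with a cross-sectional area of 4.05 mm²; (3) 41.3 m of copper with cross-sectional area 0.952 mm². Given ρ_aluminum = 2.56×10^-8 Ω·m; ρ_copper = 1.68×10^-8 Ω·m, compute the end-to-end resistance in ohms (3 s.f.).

1.05 Ω

Seg 1: A = π(2.59/2 mm)² = π(1.2950e-03 m)² = 5.269e-06 m²
R_1 = (2.56×10^-8)(37.7)/(5.269e-06) = 0.1832 Ω
Seg 2: A = 4.05 mm² = 4.050e-06 m²
R_2 = (1.68×10^-8)(33.3)/(4.050e-06) = 0.1381 Ω
Seg 3: A = 0.952 mm² = 9.520e-07 m²
R_3 = (1.68×10^-8)(41.3)/(9.520e-07) = 0.7288 Ω
R_total = R_1 + R_2 + R_3 = 1.05 Ω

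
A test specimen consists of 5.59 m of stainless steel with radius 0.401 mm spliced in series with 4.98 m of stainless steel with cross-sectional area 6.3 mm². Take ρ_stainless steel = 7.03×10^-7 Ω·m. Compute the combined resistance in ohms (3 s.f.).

Segment 1: A = πr² = π(4.0100e-04 m)² = 5.052e-07 m²
R₁ = ρL/A = (7.03×10^-7)(5.59)/(5.052e-07) = 7.779 Ω
Segment 2: A = 6.3 mm² = 6.300e-06 m²
R₂ = (7.03×10^-7)(4.98)/(6.300e-06) = 0.5557 Ω
R = R₁ + R₂ = 8.33 Ω

8.33 Ω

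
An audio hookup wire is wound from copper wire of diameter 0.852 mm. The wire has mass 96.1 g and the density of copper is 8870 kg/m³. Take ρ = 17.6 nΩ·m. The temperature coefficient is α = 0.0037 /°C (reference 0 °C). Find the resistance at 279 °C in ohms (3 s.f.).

ρ = 17.6 nΩ·m = 1.76×10^-8 Ω·m
A = π(d/2)² = π(4.2600e-04 m)² = 5.7012e-07 m²
L = m/(density·A) = 0.0961/(8870×5.7012e-07) = 19 m
R = ρL/A = (1.76×10^-8)(19)/(5.7012e-07) = 0.5866 Ω
R(279 °C) = 0.5866 × (1 + 0.0037×279) = 1.19 Ω

1.19 Ω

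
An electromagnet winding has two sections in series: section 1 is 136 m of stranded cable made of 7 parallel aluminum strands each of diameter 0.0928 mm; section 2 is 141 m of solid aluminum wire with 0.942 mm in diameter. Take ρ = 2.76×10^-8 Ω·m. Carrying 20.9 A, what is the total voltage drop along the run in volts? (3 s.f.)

Section 1: A_strand = π(4.6400e-05)² = 6.764e-09 m²; R₁ = ρL/(N·A_s) = (2.76×10^-8)(136)/(7×6.764e-09) = 79.28 Ω
Section 2: A = π(d/2)² = π(4.7100e-04 m)² = 6.969e-07 m²
R₂ = (2.76×10^-8)(141)/(6.969e-07) = 5.584 Ω
R = R₁ + R₂ = 84.86 Ω
V = IR = 20.9 × 84.86 = 1770 V

1770 V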